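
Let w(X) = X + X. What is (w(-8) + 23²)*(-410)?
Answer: -210330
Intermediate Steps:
w(X) = 2*X
(w(-8) + 23²)*(-410) = (2*(-8) + 23²)*(-410) = (-16 + 529)*(-410) = 513*(-410) = -210330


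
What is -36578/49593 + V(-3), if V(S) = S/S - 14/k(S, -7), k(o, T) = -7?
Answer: 112201/49593 ≈ 2.2624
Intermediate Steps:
V(S) = 3 (V(S) = S/S - 14/(-7) = 1 - 14*(-⅐) = 1 + 2 = 3)
-36578/49593 + V(-3) = -36578/49593 + 3 = 112201/49593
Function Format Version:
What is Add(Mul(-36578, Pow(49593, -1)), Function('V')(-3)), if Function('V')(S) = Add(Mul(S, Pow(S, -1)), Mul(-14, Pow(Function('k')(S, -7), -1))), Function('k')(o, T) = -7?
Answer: Rational(112201, 49593) ≈ 2.2624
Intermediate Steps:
Function('V')(S) = 3 (Function('V')(S) = Add(Mul(S, Pow(S, -1)), Mul(-14, Pow(-7, -1))) = Add(1, Mul(-14, Rational(-1, 7))) = Add(1, 2) = 3)
Add(Mul(-36578, Pow(49593, -1)), Function('V')(-3)) = Add(Mul(-36578, Pow(49593, -1)), 3) = Add(Mul(-36578, Rational(1, 49593)), 3) = Add(Rational(-36578, 49593), 3) = Rational(112201, 49593)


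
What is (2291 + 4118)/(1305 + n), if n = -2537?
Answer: -6409/1232 ≈ -5.2021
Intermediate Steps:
(2291 + 4118)/(1305 + n) = (2291 + 4118)/(1305 - 2537) = 6409/(-1232) = 6409*(-1/1232) = -6409/1232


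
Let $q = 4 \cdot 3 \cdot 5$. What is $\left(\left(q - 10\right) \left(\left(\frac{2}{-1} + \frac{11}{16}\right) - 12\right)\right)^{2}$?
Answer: $\frac{28355625}{64} \approx 4.4306 \cdot 10^{5}$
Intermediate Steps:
$q = 60$ ($q = 12 \cdot 5 = 60$)
$\left(\left(q - 10\right) \left(\left(\frac{2}{-1} + \frac{11}{16}\right) - 12\right)\right)^{2} = \left(\left(60 - 10\right) \left(\left(\frac{2}{-1} + \frac{11}{16}\right) - 12\right)\right)^{2} = \left(50 \left(\left(2 \left(-1\right) + 11 \cdot \frac{1}{16}\right) - 12\right)\right)^{2} = \left(50 \left(\left(-2 + \frac{11}{16}\right) - 12\right)\right)^{2} = \left(50 \left(- \frac{21}{16} - 12\right)\right)^{2} = \left(50 \left(- \frac{213}{16}\right)\right)^{2} = \left(- \frac{5325}{8}\right)^{2} = \frac{28355625}{64}$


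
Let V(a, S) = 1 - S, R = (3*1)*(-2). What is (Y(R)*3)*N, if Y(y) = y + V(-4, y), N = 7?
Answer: 21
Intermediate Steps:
R = -6 (R = 3*(-2) = -6)
Y(y) = 1 (Y(y) = y + (1 - y) = 1)
(Y(R)*3)*N = (1*3)*7 = 3*7 = 21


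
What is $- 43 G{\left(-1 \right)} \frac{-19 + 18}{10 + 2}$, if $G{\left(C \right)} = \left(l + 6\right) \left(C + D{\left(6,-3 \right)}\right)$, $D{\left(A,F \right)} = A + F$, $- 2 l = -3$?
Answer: $\frac{215}{4} \approx 53.75$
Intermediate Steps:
$l = \frac{3}{2}$ ($l = \left(- \frac{1}{2}\right) \left(-3\right) = \frac{3}{2} \approx 1.5$)
$G{\left(C \right)} = \frac{45}{2} + \frac{15 C}{2}$ ($G{\left(C \right)} = \left(\frac{3}{2} + 6\right) \left(C + \left(6 - 3\right)\right) = \frac{15 \left(C + 3\right)}{2} = \frac{15 \left(3 + C\right)}{2} = \frac{45}{2} + \frac{15 C}{2}$)
$- 43 G{\left(-1 \right)} \frac{-19 + 18}{10 + 2} = - 43 \left(\frac{45}{2} + \frac{15}{2} \left(-1\right)\right) \frac{-19 + 18}{10 + 2} = - 43 \left(\frac{45}{2} - \frac{15}{2}\right) \left(- \frac{1}{12}\right) = \left(-43\right) 15 \left(\left(-1\right) \frac{1}{12}\right) = \left(-645\right) \left(- \frac{1}{12}\right) = \frac{215}{4}$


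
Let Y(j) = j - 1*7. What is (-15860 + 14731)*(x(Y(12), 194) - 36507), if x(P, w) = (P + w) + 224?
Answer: 40738836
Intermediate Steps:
Y(j) = -7 + j (Y(j) = j - 7 = -7 + j)
x(P, w) = 224 + P + w
(-15860 + 14731)*(x(Y(12), 194) - 36507) = (-15860 + 14731)*((224 + (-7 + 12) + 194) - 36507) = -1129*((224 + 5 + 194) - 36507) = -1129*(423 - 36507) = -1129*(-36084) = 40738836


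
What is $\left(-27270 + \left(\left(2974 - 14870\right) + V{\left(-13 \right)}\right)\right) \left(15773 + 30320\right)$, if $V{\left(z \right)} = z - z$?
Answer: $-1805278438$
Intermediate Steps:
$V{\left(z \right)} = 0$
$\left(-27270 + \left(\left(2974 - 14870\right) + V{\left(-13 \right)}\right)\right) \left(15773 + 30320\right) = \left(-27270 + \left(\left(2974 - 14870\right) + 0\right)\right) \left(15773 + 30320\right) = \left(-27270 + \left(-11896 + 0\right)\right) 46093 = \left(-27270 - 11896\right) 46093 = \left(-39166\right) 46093 = -1805278438$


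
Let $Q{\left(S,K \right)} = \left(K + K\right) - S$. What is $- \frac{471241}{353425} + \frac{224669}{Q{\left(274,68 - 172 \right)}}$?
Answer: $- \frac{79630779487}{170350850} \approx -467.45$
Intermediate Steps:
$Q{\left(S,K \right)} = - S + 2 K$ ($Q{\left(S,K \right)} = 2 K - S = - S + 2 K$)
$- \frac{471241}{353425} + \frac{224669}{Q{\left(274,68 - 172 \right)}} = - \frac{471241}{353425} + \frac{224669}{\left(-1\right) 274 + 2 \left(68 - 172\right)} = \left(-471241\right) \frac{1}{353425} + \frac{224669}{-274 + 2 \left(68 - 172\right)} = - \frac{471241}{353425} + \frac{224669}{-274 + 2 \left(-104\right)} = - \frac{471241}{353425} + \frac{224669}{-274 - 208} = - \frac{471241}{353425} + \frac{224669}{-482} = - \frac{471241}{353425} + 224669 \left(- \frac{1}{482}\right) = - \frac{471241}{353425} - \frac{224669}{482} = - \frac{79630779487}{170350850}$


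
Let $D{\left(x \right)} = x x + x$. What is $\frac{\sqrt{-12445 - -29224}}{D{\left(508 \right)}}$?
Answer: $\frac{\sqrt{16779}}{258572} \approx 0.00050096$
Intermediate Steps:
$D{\left(x \right)} = x + x^{2}$ ($D{\left(x \right)} = x^{2} + x = x + x^{2}$)
$\frac{\sqrt{-12445 - -29224}}{D{\left(508 \right)}} = \frac{\sqrt{-12445 - -29224}}{508 \left(1 + 508\right)} = \frac{\sqrt{-12445 + \left(-56230 + 85454\right)}}{508 \cdot 509} = \frac{\sqrt{-12445 + 29224}}{258572} = \sqrt{16779} \cdot \frac{1}{258572} = \frac{\sqrt{16779}}{258572}$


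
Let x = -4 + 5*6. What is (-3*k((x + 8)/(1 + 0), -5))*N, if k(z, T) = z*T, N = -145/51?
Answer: -1450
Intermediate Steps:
x = 26 (x = -4 + 30 = 26)
N = -145/51 (N = -145*1/51 = -145/51 ≈ -2.8431)
k(z, T) = T*z
(-3*k((x + 8)/(1 + 0), -5))*N = -(-15)*(26 + 8)/(1 + 0)*(-145/51) = -(-15)*34/1*(-145/51) = -(-15)*34*1*(-145/51) = -(-15)*34*(-145/51) = -3*(-170)*(-145/51) = 510*(-145/51) = -1450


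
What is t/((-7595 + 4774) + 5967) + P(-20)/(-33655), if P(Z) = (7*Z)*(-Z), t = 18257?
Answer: 124649627/21175726 ≈ 5.8864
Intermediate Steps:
P(Z) = -7*Z**2
t/((-7595 + 4774) + 5967) + P(-20)/(-33655) = 18257/((-7595 + 4774) + 5967) - 7*(-20)**2/(-33655) = 18257/(-2821 + 5967) - 7*400*(-1/33655) = 18257/3146 - 2800*(-1/33655) = 18257*(1/3146) + 560/6731 = 18257/3146 + 560/6731 = 124649627/21175726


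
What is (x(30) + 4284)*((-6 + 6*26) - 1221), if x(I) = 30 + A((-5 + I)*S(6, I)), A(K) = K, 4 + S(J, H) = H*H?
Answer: -28610694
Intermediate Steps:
S(J, H) = -4 + H**2 (S(J, H) = -4 + H*H = -4 + H**2)
x(I) = 30 + (-5 + I)*(-4 + I**2)
(x(30) + 4284)*((-6 + 6*26) - 1221) = ((30 + (-5 + 30)*(-4 + 30**2)) + 4284)*((-6 + 6*26) - 1221) = ((30 + 25*(-4 + 900)) + 4284)*((-6 + 156) - 1221) = ((30 + 25*896) + 4284)*(150 - 1221) = ((30 + 22400) + 4284)*(-1071) = (22430 + 4284)*(-1071) = 26714*(-1071) = -28610694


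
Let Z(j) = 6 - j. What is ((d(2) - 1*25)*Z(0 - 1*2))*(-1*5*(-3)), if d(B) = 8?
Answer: -2040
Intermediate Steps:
((d(2) - 1*25)*Z(0 - 1*2))*(-1*5*(-3)) = ((8 - 1*25)*(6 - (0 - 1*2)))*(-1*5*(-3)) = ((8 - 25)*(6 - (0 - 2)))*(-5*(-3)) = -17*(6 - 1*(-2))*15 = -17*(6 + 2)*15 = -17*8*15 = -136*15 = -2040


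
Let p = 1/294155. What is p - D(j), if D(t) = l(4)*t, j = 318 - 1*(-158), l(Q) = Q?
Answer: -560071119/294155 ≈ -1904.0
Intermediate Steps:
j = 476 (j = 318 + 158 = 476)
D(t) = 4*t
p = 1/294155 ≈ 3.3996e-6
p - D(j) = 1/294155 - 4*476 = 1/294155 - 1*1904 = 1/294155 - 1904 = -560071119/294155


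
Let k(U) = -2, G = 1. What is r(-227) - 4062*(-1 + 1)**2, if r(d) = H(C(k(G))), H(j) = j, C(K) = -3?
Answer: -3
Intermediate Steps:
r(d) = -3
r(-227) - 4062*(-1 + 1)**2 = -3 - 4062*(-1 + 1)**2 = -3 - 4062*0**2 = -3 - 4062*0 = -3 - 1*0 = -3 + 0 = -3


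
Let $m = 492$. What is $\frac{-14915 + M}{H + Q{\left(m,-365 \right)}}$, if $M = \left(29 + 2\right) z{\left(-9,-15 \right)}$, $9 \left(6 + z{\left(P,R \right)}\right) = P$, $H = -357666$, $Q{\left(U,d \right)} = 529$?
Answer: $\frac{15132}{357137} \approx 0.04237$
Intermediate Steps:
$z{\left(P,R \right)} = -6 + \frac{P}{9}$
$M = -217$ ($M = \left(29 + 2\right) \left(-6 + \frac{1}{9} \left(-9\right)\right) = 31 \left(-6 - 1\right) = 31 \left(-7\right) = -217$)
$\frac{-14915 + M}{H + Q{\left(m,-365 \right)}} = \frac{-14915 - 217}{-357666 + 529} = - \frac{15132}{-357137} = \left(-15132\right) \left(- \frac{1}{357137}\right) = \frac{15132}{357137}$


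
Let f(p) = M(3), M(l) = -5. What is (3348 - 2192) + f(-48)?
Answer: 1151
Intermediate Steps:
f(p) = -5
(3348 - 2192) + f(-48) = (3348 - 2192) - 5 = 1156 - 5 = 1151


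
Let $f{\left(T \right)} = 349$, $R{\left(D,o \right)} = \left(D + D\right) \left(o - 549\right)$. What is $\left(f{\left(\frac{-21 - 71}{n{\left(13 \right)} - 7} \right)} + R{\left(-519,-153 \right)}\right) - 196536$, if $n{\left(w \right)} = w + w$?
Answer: $532489$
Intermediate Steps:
$n{\left(w \right)} = 2 w$
$R{\left(D,o \right)} = 2 D \left(-549 + o\right)$
$\left(f{\left(\frac{-21 - 71}{n{\left(13 \right)} - 7} \right)} + R{\left(-519,-153 \right)}\right) - 196536 = \left(349 + 2 \left(-519\right) \left(-549 - 153\right)\right) - 196536 = \left(349 + 2 \left(-519\right) \left(-702\right)\right) - 196536 = \left(349 + 728676\right) - 196536 = 729025 - 196536 = 532489$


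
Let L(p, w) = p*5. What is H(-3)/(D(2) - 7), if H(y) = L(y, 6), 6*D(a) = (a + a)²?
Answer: 45/13 ≈ 3.4615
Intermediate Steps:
D(a) = 2*a²/3 (D(a) = (a + a)²/6 = (2*a)²/6 = (4*a²)/6 = 2*a²/3)
L(p, w) = 5*p
H(y) = 5*y
H(-3)/(D(2) - 7) = (5*(-3))/((⅔)*2² - 7) = -15/((⅔)*4 - 7) = -15/(8/3 - 7) = -15/(-13/3) = -15*(-3/13) = 45/13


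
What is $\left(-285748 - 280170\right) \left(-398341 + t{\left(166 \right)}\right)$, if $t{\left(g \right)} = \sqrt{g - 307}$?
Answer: $225428342038 - 565918 i \sqrt{141} \approx 2.2543 \cdot 10^{11} - 6.7199 \cdot 10^{6} i$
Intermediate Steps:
$t{\left(g \right)} = \sqrt{-307 + g}$
$\left(-285748 - 280170\right) \left(-398341 + t{\left(166 \right)}\right) = \left(-285748 - 280170\right) \left(-398341 + \sqrt{-307 + 166}\right) = - 565918 \left(-398341 + \sqrt{-141}\right) = - 565918 \left(-398341 + i \sqrt{141}\right) = 225428342038 - 565918 i \sqrt{141}$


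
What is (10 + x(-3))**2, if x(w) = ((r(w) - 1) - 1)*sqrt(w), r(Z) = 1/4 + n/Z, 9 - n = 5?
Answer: 3431/48 - 185*I*sqrt(3)/3 ≈ 71.479 - 106.81*I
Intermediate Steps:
n = 4 (n = 9 - 1*5 = 9 - 5 = 4)
r(Z) = 1/4 + 4/Z
x(w) = sqrt(w)*(-2 + (16 + w)/(4*w)) (x(w) = (((16 + w)/(4*w) - 1) - 1)*sqrt(w) = ((-1 + (16 + w)/(4*w)) - 1)*sqrt(w) = (-2 + (16 + w)/(4*w))*sqrt(w) = sqrt(w)*(-2 + (16 + w)/(4*w)))
(10 + x(-3))**2 = (10 + (16 - 7*(-3))/(4*sqrt(-3)))**2 = (10 + (-I*sqrt(3)/3)*(16 + 21)/4)**2 = (10 + (1/4)*(-I*sqrt(3)/3)*37)**2 = (10 - 37*I*sqrt(3)/12)**2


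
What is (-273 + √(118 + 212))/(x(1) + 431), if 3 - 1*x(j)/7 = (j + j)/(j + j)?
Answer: -273/445 + √330/445 ≈ -0.57266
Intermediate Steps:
x(j) = 14 (x(j) = 21 - 7*(j + j)/(j + j) = 21 - 7*2*j/(2*j) = 21 - 7*2*j*1/(2*j) = 21 - 7*1 = 21 - 7 = 14)
(-273 + √(118 + 212))/(x(1) + 431) = (-273 + √(118 + 212))/(14 + 431) = (-273 + √330)/445 = (-273 + √330)*(1/445) = -273/445 + √330/445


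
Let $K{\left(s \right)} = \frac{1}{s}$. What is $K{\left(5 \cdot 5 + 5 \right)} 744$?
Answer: $\frac{124}{5} \approx 24.8$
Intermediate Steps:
$K{\left(5 \cdot 5 + 5 \right)} 744 = \frac{1}{5 \cdot 5 + 5} \cdot 744 = \frac{1}{25 + 5} \cdot 744 = \frac{1}{30} \cdot 744 = \frac{124}{5}$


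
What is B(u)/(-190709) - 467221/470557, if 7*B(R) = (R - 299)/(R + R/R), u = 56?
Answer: -11850694093520/11935347503429 ≈ -0.99291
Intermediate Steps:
B(R) = (-299 + R)/(7*(1 + R)) (B(R) = ((R - 299)/(R + R/R))/7 = ((-299 + R)/(R + 1))/7 = ((-299 + R)/(1 + R))/7 = (-299 + R)/(7*(1 + R)))
B(u)/(-190709) - 467221/470557 = ((-299 + 56)/(7*(1 + 56)))/(-190709) - 467221/470557 = ((⅐)*(-243)/57)*(-1/190709) - 467221*1/470557 = ((⅐)*(1/57)*(-243))*(-1/190709) - 467221/470557 = -81/133*(-1/190709) - 467221/470557 = 81/25364297 - 467221/470557 = -11850694093520/11935347503429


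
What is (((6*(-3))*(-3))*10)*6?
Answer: 3240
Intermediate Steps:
(((6*(-3))*(-3))*10)*6 = (-18*(-3)*10)*6 = (54*10)*6 = 540*6 = 3240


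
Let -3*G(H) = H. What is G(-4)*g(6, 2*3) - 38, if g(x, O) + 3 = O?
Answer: -34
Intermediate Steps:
g(x, O) = -3 + O
G(H) = -H/3
G(-4)*g(6, 2*3) - 38 = (-1/3*(-4))*(-3 + 2*3) - 38 = 4*(-3 + 6)/3 - 38 = (4/3)*3 - 38 = 4 - 38 = -34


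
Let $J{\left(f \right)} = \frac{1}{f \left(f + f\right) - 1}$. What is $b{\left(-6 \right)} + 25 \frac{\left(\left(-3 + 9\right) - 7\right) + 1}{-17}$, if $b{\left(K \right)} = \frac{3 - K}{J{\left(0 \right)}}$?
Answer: $-9$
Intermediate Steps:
$J{\left(f \right)} = \frac{1}{-1 + 2 f^{2}}$ ($J{\left(f \right)} = \frac{1}{f 2 f - 1} = \frac{1}{2 f^{2} - 1} = \frac{1}{-1 + 2 f^{2}}$)
$b{\left(K \right)} = -3 + K$ ($b{\left(K \right)} = \frac{3 - K}{\frac{1}{-1 + 2 \cdot 0^{2}}} = \frac{3 - K}{\frac{1}{-1 + 2 \cdot 0}} = \frac{3 - K}{\frac{1}{-1 + 0}} = \frac{3 - K}{\frac{1}{-1}} = \frac{3 - K}{-1} = \left(3 - K\right) \left(-1\right) = -3 + K$)
$b{\left(-6 \right)} + 25 \frac{\left(\left(-3 + 9\right) - 7\right) + 1}{-17} = \left(-3 - 6\right) + 25 \frac{\left(\left(-3 + 9\right) - 7\right) + 1}{-17} = -9 + 25 \left(\left(6 - 7\right) + 1\right) \left(- \frac{1}{17}\right) = -9 + 25 \left(-1 + 1\right) \left(- \frac{1}{17}\right) = -9 + 25 \cdot 0 \left(- \frac{1}{17}\right) = -9 + 25 \cdot 0 = -9 + 0 = -9$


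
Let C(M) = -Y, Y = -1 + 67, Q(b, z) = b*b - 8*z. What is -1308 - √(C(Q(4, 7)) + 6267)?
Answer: -1308 - 3*√689 ≈ -1386.7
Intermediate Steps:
Q(b, z) = b² - 8*z
Y = 66
C(M) = -66 (C(M) = -1*66 = -66)
-1308 - √(C(Q(4, 7)) + 6267) = -1308 - √(-66 + 6267) = -1308 - √6201 = -1308 - 3*√689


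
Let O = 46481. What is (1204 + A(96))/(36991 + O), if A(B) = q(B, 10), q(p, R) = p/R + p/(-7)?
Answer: 10499/730380 ≈ 0.014375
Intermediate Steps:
q(p, R) = -p/7 + p/R (q(p, R) = p/R + p*(-⅐) = p/R - p/7 = -p/7 + p/R)
A(B) = -3*B/70 (A(B) = -B/7 + B/10 = -3*B/70)
(1204 + A(96))/(36991 + O) = (1204 - 3/70*96)/(36991 + 46481) = (1204 - 144/35)/83472 = (41996/35)*(1/83472) = 10499/730380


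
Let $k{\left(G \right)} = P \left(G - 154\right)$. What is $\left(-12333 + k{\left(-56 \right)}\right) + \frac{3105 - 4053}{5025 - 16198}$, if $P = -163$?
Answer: $\frac{244656129}{11173} \approx 21897.0$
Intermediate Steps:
$k{\left(G \right)} = 25102 - 163 G$ ($k{\left(G \right)} = - 163 \left(G - 154\right) = - 163 \left(-154 + G\right) = 25102 - 163 G$)
$\left(-12333 + k{\left(-56 \right)}\right) + \frac{3105 - 4053}{5025 - 16198} = \left(-12333 + \left(25102 - -9128\right)\right) + \frac{3105 - 4053}{5025 - 16198} = \left(-12333 + \left(25102 + 9128\right)\right) - \frac{948}{-11173} = \left(-12333 + 34230\right) - - \frac{948}{11173} = 21897 + \frac{948}{11173} = \frac{244656129}{11173}$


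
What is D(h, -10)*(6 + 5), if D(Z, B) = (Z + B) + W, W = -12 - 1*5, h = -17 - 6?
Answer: -550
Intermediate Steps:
h = -23
W = -17 (W = -12 - 5 = -17)
D(Z, B) = -17 + B + Z (D(Z, B) = (Z + B) - 17 = (B + Z) - 17 = -17 + B + Z)
D(h, -10)*(6 + 5) = (-17 - 10 - 23)*(6 + 5) = -50*11 = -550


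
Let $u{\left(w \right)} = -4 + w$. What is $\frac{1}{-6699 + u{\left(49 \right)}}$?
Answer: $- \frac{1}{6654} \approx -0.00015029$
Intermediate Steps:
$\frac{1}{-6699 + u{\left(49 \right)}} = \frac{1}{-6699 + \left(-4 + 49\right)} = \frac{1}{-6699 + 45} = \frac{1}{-6654} = - \frac{1}{6654}$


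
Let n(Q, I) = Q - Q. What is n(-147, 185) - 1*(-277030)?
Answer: 277030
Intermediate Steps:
n(Q, I) = 0
n(-147, 185) - 1*(-277030) = 0 - 1*(-277030) = 0 + 277030 = 277030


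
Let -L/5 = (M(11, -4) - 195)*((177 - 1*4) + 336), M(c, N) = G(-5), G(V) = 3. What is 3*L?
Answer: 1465920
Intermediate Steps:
M(c, N) = 3
L = 488640 (L = -5*(3 - 195)*((177 - 1*4) + 336) = -(-960)*((177 - 4) + 336) = -(-960)*(173 + 336) = -(-960)*509 = -5*(-97728) = 488640)
3*L = 3*488640 = 1465920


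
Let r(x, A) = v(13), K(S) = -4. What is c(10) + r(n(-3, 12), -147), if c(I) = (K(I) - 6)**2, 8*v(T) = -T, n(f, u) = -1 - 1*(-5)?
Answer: 787/8 ≈ 98.375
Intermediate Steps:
n(f, u) = 4 (n(f, u) = -1 + 5 = 4)
v(T) = -T/8 (v(T) = (-T)/8 = -T/8)
r(x, A) = -13/8 (r(x, A) = -1/8*13 = -13/8)
c(I) = 100 (c(I) = (-4 - 6)**2 = (-10)**2 = 100)
c(10) + r(n(-3, 12), -147) = 100 - 13/8 = 787/8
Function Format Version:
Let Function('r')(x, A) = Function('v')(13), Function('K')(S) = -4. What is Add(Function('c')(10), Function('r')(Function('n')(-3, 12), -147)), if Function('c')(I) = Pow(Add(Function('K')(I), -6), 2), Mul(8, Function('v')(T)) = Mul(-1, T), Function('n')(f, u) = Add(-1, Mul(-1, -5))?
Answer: Rational(787, 8) ≈ 98.375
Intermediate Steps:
Function('n')(f, u) = 4 (Function('n')(f, u) = Add(-1, 5) = 4)
Function('v')(T) = Mul(Rational(-1, 8), T) (Function('v')(T) = Mul(Rational(1, 8), Mul(-1, T)) = Mul(Rational(-1, 8), T))
Function('r')(x, A) = Rational(-13, 8) (Function('r')(x, A) = Mul(Rational(-1, 8), 13) = Rational(-13, 8))
Function('c')(I) = 100 (Function('c')(I) = Pow(Add(-4, -6), 2) = Pow(-10, 2) = 100)
Add(Function('c')(10), Function('r')(Function('n')(-3, 12), -147)) = Add(100, Rational(-13, 8)) = Rational(787, 8)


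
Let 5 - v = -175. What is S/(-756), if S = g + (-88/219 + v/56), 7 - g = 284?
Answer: 840659/2317896 ≈ 0.36268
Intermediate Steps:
v = 180 (v = 5 - 1*(-175) = 5 + 175 = 180)
g = -277 (g = 7 - 1*284 = 7 - 284 = -277)
S = -840659/3066 (S = -277 + (-88/219 + 180/56) = -277 + (-88*1/219 + 180*(1/56)) = -277 + (-88/219 + 45/14) = -277 + 8623/3066 = -840659/3066 ≈ -274.19)
S/(-756) = -840659/3066/(-756) = -840659/3066*(-1/756) = 840659/2317896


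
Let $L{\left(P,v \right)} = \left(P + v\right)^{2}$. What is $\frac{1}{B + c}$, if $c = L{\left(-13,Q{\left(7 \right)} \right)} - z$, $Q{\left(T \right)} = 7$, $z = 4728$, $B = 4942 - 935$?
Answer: $- \frac{1}{685} \approx -0.0014599$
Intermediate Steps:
$B = 4007$
$c = -4692$ ($c = \left(-13 + 7\right)^{2} - 4728 = \left(-6\right)^{2} - 4728 = 36 - 4728 = -4692$)
$\frac{1}{B + c} = \frac{1}{4007 - 4692} = \frac{1}{-685} = - \frac{1}{685}$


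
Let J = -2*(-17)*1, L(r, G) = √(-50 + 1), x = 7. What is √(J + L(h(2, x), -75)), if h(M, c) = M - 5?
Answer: √(34 + 7*I) ≈ 5.8615 + 0.59712*I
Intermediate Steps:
h(M, c) = -5 + M
L(r, G) = 7*I (L(r, G) = √(-49) = 7*I)
J = 34 (J = 34*1 = 34)
√(J + L(h(2, x), -75)) = √(34 + 7*I)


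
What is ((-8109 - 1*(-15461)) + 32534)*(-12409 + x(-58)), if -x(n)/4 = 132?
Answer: -516005182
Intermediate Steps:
x(n) = -528 (x(n) = -4*132 = -528)
((-8109 - 1*(-15461)) + 32534)*(-12409 + x(-58)) = ((-8109 - 1*(-15461)) + 32534)*(-12409 - 528) = ((-8109 + 15461) + 32534)*(-12937) = (7352 + 32534)*(-12937) = 39886*(-12937) = -516005182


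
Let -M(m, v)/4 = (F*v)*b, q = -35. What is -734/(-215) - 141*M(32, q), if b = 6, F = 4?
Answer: -101857666/215 ≈ -4.7376e+5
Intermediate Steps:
M(m, v) = -96*v (M(m, v) = -4*4*v*6 = -96*v)
-734/(-215) - 141*M(32, q) = -734/(-215) - (-13536)*(-35) = -734*(-1/215) - 141*3360 = 734/215 - 473760 = -101857666/215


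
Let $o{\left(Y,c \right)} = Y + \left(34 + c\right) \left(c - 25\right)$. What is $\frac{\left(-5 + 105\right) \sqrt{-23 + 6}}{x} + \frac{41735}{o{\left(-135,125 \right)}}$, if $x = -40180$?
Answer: $\frac{8347}{3153} - \frac{5 i \sqrt{17}}{2009} \approx 2.6473 - 0.010262 i$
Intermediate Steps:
$o{\left(Y,c \right)} = Y + \left(-25 + c\right) \left(34 + c\right)$ ($o{\left(Y,c \right)} = Y + \left(34 + c\right) \left(-25 + c\right) = Y + \left(-25 + c\right) \left(34 + c\right)$)
$\frac{\left(-5 + 105\right) \sqrt{-23 + 6}}{x} + \frac{41735}{o{\left(-135,125 \right)}} = \frac{\left(-5 + 105\right) \sqrt{-23 + 6}}{-40180} + \frac{41735}{-850 - 135 + 125^{2} + 9 \cdot 125} = 100 \sqrt{-17} \left(- \frac{1}{40180}\right) + \frac{41735}{-850 - 135 + 15625 + 1125} = 100 i \sqrt{17} \left(- \frac{1}{40180}\right) + \frac{41735}{15765} = 100 i \sqrt{17} \left(- \frac{1}{40180}\right) + 41735 \cdot \frac{1}{15765} = - \frac{5 i \sqrt{17}}{2009} + \frac{8347}{3153} = \frac{8347}{3153} - \frac{5 i \sqrt{17}}{2009}$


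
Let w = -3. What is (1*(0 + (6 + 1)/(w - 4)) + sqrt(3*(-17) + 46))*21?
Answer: -21 + 21*I*sqrt(5) ≈ -21.0 + 46.957*I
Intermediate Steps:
(1*(0 + (6 + 1)/(w - 4)) + sqrt(3*(-17) + 46))*21 = (1*(0 + (6 + 1)/(-3 - 4)) + sqrt(3*(-17) + 46))*21 = (1*(0 + 7/(-7)) + sqrt(-51 + 46))*21 = (1*(0 + 7*(-1/7)) + sqrt(-5))*21 = (1*(0 - 1) + I*sqrt(5))*21 = (1*(-1) + I*sqrt(5))*21 = (-1 + I*sqrt(5))*21 = -21 + 21*I*sqrt(5)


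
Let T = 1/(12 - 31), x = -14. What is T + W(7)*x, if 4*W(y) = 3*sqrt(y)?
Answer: -1/19 - 21*sqrt(7)/2 ≈ -27.833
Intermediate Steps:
T = -1/19 (T = 1/(-19) = -1/19 ≈ -0.052632)
W(y) = 3*sqrt(y)/4 (W(y) = (3*sqrt(y))/4 = 3*sqrt(y)/4)
T + W(7)*x = -1/19 + (3*sqrt(7)/4)*(-14) = -1/19 - 21*sqrt(7)/2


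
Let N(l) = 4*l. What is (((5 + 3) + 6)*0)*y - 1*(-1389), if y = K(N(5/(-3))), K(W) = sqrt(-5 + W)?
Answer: 1389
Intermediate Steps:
y = I*sqrt(105)/3 (y = sqrt(-5 + 4*(5/(-3))) = sqrt(-5 + 4*(5*(-1/3))) = sqrt(-5 + 4*(-5/3)) = sqrt(-5 - 20/3) = sqrt(-35/3) = I*sqrt(105)/3 ≈ 3.4156*I)
(((5 + 3) + 6)*0)*y - 1*(-1389) = (((5 + 3) + 6)*0)*(I*sqrt(105)/3) - 1*(-1389) = ((8 + 6)*0)*(I*sqrt(105)/3) + 1389 = (14*0)*(I*sqrt(105)/3) + 1389 = 0*(I*sqrt(105)/3) + 1389 = 0 + 1389 = 1389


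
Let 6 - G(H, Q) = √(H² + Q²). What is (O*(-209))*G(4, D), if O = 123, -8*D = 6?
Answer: -154242 + 25707*√265/4 ≈ -49622.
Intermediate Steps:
D = -¾ (D = -⅛*6 = -¾ ≈ -0.75000)
G(H, Q) = 6 - √(H² + Q²)
(O*(-209))*G(4, D) = (123*(-209))*(6 - √(4² + (-¾)²)) = -25707*(6 - √(16 + 9/16)) = -25707*(6 - √(265/16)) = -25707*(6 - √265/4) = -154242 + 25707*√265/4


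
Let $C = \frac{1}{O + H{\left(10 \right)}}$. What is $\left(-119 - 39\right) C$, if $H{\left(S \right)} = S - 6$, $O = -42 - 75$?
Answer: $\frac{158}{113} \approx 1.3982$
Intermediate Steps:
$O = -117$ ($O = -42 - 75 = -117$)
$H{\left(S \right)} = -6 + S$
$C = - \frac{1}{113}$ ($C = \frac{1}{-117 + \left(-6 + 10\right)} = \frac{1}{-117 + 4} = \frac{1}{-113} = - \frac{1}{113} \approx -0.0088496$)
$\left(-119 - 39\right) C = \left(-119 - 39\right) \left(- \frac{1}{113}\right) = \left(-158\right) \left(- \frac{1}{113}\right) = \frac{158}{113}$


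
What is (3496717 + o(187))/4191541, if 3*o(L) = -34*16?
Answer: 10489607/12574623 ≈ 0.83419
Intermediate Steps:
o(L) = -544/3 (o(L) = (-34*16)/3 = (1/3)*(-544) = -544/3)
(3496717 + o(187))/4191541 = (3496717 - 544/3)/4191541 = (10489607/3)*(1/4191541) = 10489607/12574623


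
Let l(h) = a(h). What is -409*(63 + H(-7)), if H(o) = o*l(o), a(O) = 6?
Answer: -8589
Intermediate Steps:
l(h) = 6
H(o) = 6*o (H(o) = o*6 = 6*o)
-409*(63 + H(-7)) = -409*(63 + 6*(-7)) = -409*(63 - 42) = -409*21 = -8589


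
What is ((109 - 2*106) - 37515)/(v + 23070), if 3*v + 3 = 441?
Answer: -18809/11608 ≈ -1.6203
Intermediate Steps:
v = 146 (v = -1 + (1/3)*441 = -1 + 147 = 146)
((109 - 2*106) - 37515)/(v + 23070) = ((109 - 2*106) - 37515)/(146 + 23070) = ((109 - 212) - 37515)/23216 = (-103 - 37515)*(1/23216) = -37618*1/23216 = -18809/11608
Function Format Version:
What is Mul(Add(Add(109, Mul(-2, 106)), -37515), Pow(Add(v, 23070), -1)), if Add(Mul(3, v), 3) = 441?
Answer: Rational(-18809, 11608) ≈ -1.6203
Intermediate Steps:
v = 146 (v = Add(-1, Mul(Rational(1, 3), 441)) = Add(-1, 147) = 146)
Mul(Add(Add(109, Mul(-2, 106)), -37515), Pow(Add(v, 23070), -1)) = Mul(Add(Add(109, Mul(-2, 106)), -37515), Pow(Add(146, 23070), -1)) = Mul(Add(Add(109, -212), -37515), Pow(23216, -1)) = Mul(Add(-103, -37515), Rational(1, 23216)) = Mul(-37618, Rational(1, 23216)) = Rational(-18809, 11608)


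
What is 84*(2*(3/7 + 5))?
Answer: 912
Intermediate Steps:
84*(2*(3/7 + 5)) = 84*(2*(38/7)) = 84*(76/7) = 912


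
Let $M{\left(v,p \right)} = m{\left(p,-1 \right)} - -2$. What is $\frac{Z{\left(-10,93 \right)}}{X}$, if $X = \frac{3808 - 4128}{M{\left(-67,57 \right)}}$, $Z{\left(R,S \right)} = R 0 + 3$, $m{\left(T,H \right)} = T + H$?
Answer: $- \frac{87}{160} \approx -0.54375$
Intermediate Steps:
$m{\left(T,H \right)} = H + T$
$Z{\left(R,S \right)} = 3$ ($Z{\left(R,S \right)} = 0 + 3 = 3$)
$M{\left(v,p \right)} = 1 + p$ ($M{\left(v,p \right)} = \left(-1 + p\right) - -2 = \left(-1 + p\right) + 2 = 1 + p$)
$X = - \frac{160}{29}$ ($X = \frac{3808 - 4128}{1 + 57} = \frac{3808 - 4128}{58} = \left(-320\right) \frac{1}{58} = - \frac{160}{29} \approx -5.5172$)
$\frac{Z{\left(-10,93 \right)}}{X} = \frac{3}{- \frac{160}{29}} = 3 \left(- \frac{29}{160}\right) = - \frac{87}{160}$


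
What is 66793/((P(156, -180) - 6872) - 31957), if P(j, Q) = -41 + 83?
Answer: -66793/38787 ≈ -1.7220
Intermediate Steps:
P(j, Q) = 42
66793/((P(156, -180) - 6872) - 31957) = 66793/((42 - 6872) - 31957) = 66793/(-6830 - 31957) = 66793/(-38787) = 66793*(-1/38787) = -66793/38787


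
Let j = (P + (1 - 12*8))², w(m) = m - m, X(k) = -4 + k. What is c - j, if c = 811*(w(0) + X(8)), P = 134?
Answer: 1723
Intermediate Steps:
w(m) = 0
j = 1521 (j = (134 + (1 - 12*8))² = (134 + (1 - 96))² = (134 - 95)² = 39² = 1521)
c = 3244 (c = 811*(0 + (-4 + 8)) = 811*(0 + 4) = 811*4 = 3244)
c - j = 3244 - 1*1521 = 3244 - 1521 = 1723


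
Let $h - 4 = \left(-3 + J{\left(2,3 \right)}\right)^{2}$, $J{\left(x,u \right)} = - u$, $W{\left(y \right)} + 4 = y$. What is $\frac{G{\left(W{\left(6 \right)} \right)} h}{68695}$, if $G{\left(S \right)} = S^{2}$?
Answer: $\frac{32}{13739} \approx 0.0023291$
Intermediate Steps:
$W{\left(y \right)} = -4 + y$
$h = 40$ ($h = 4 + \left(-3 - 3\right)^{2} = 4 + \left(-6\right)^{2} = 4 + 36 = 40$)
$\frac{G{\left(W{\left(6 \right)} \right)} h}{68695} = \frac{\left(-4 + 6\right)^{2} \cdot 40}{68695} = 2^{2} \cdot 40 \cdot \frac{1}{68695} = 4 \cdot 40 \cdot \frac{1}{68695} = 160 \cdot \frac{1}{68695} = \frac{32}{13739}$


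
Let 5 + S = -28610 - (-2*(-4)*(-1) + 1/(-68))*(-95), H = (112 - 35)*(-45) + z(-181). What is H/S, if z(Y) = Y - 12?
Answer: 248744/1997595 ≈ 0.12452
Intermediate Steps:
z(Y) = -12 + Y
H = -3658 (H = (112 - 35)*(-45) + (-12 - 181) = 77*(-45) - 193 = -3465 - 193 = -3658)
S = -1997595/68 (S = -5 + (-28610 - (-2*(-4)*(-1) + 1/(-68))*(-95)) = -5 + (-28610 - (8*(-1) - 1/68)*(-95)) = -5 + (-28610 - (-8 - 1/68)*(-95)) = -5 + (-28610 - (-545)*(-95)/68) = -5 + (-28610 - 1*51775/68) = -5 + (-28610 - 51775/68) = -5 - 1997255/68 = -1997595/68 ≈ -29376.)
H/S = -3658/(-1997595/68) = -3658*(-68/1997595) = 248744/1997595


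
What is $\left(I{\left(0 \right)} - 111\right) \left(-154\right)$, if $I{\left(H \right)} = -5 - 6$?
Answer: $18788$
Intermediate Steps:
$I{\left(H \right)} = -11$ ($I{\left(H \right)} = -5 - 6 = -11$)
$\left(I{\left(0 \right)} - 111\right) \left(-154\right) = \left(-11 - 111\right) \left(-154\right) = \left(-122\right) \left(-154\right) = 18788$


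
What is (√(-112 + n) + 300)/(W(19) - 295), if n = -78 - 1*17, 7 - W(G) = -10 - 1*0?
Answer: -150/139 - 3*I*√23/278 ≈ -1.0791 - 0.051754*I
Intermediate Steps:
W(G) = 17 (W(G) = 7 - (-10 - 1*0) = 7 - (-10 + 0) = 7 - 1*(-10) = 7 + 10 = 17)
n = -95 (n = -78 - 17 = -95)
(√(-112 + n) + 300)/(W(19) - 295) = (√(-112 - 95) + 300)/(17 - 295) = (√(-207) + 300)/(-278) = (3*I*√23 + 300)*(-1/278) = (300 + 3*I*√23)*(-1/278) = -150/139 - 3*I*√23/278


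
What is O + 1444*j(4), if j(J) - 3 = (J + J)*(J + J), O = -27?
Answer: 96721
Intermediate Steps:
j(J) = 3 + 4*J**2 (j(J) = 3 + (J + J)*(J + J) = 3 + (2*J)*(2*J) = 3 + 4*J**2)
O + 1444*j(4) = -27 + 1444*(3 + 4*4**2) = -27 + 1444*(3 + 4*16) = -27 + 1444*(3 + 64) = -27 + 1444*67 = -27 + 96748 = 96721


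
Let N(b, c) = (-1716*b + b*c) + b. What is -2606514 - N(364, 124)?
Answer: -2027390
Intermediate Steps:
N(b, c) = -1715*b + b*c
-2606514 - N(364, 124) = -2606514 - 364*(-1715 + 124) = -2606514 - 364*(-1591) = -2606514 - 1*(-579124) = -2606514 + 579124 = -2027390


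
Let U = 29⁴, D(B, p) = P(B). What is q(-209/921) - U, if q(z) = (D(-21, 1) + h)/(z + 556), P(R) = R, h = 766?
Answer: -362033117482/511867 ≈ -7.0728e+5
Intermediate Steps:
D(B, p) = B
q(z) = 745/(556 + z) (q(z) = (-21 + 766)/(z + 556) = 745/(556 + z))
U = 707281
q(-209/921) - U = 745/(556 - 209/921) - 1*707281 = 745/(556 - 209*1/921) - 707281 = 745/(556 - 209/921) - 707281 = 745/(511867/921) - 707281 = 745*(921/511867) - 707281 = 686145/511867 - 707281 = -362033117482/511867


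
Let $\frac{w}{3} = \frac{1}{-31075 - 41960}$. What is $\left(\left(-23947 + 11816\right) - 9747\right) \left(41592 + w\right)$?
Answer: $- \frac{22152727274842}{24345} \approx -9.0995 \cdot 10^{8}$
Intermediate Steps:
$w = - \frac{1}{24345}$ ($w = \frac{3}{-31075 - 41960} = \frac{3}{-73035} = 3 \left(- \frac{1}{73035}\right) = - \frac{1}{24345} \approx -4.1076 \cdot 10^{-5}$)
$\left(\left(-23947 + 11816\right) - 9747\right) \left(41592 + w\right) = \left(\left(-23947 + 11816\right) - 9747\right) \left(41592 - \frac{1}{24345}\right) = \left(-12131 - 9747\right) \frac{1012557239}{24345} = \left(-21878\right) \frac{1012557239}{24345} = - \frac{22152727274842}{24345}$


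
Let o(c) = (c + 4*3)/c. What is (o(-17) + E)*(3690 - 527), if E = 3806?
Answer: 204668241/17 ≈ 1.2039e+7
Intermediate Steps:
o(c) = (12 + c)/c (o(c) = (c + 12)/c = (12 + c)/c)
(o(-17) + E)*(3690 - 527) = ((12 - 17)/(-17) + 3806)*(3690 - 527) = (-1/17*(-5) + 3806)*3163 = (5/17 + 3806)*3163 = (64707/17)*3163 = 204668241/17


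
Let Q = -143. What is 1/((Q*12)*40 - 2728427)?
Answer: -1/2797067 ≈ -3.5752e-7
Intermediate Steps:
1/((Q*12)*40 - 2728427) = 1/(-143*12*40 - 2728427) = 1/(-1716*40 - 2728427) = 1/(-68640 - 2728427) = 1/(-2797067) = -1/2797067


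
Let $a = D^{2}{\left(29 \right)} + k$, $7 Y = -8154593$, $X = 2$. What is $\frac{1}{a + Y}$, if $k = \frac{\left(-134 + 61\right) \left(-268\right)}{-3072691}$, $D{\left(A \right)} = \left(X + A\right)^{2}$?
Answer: $- \frac{21508837}{5192682001634} \approx -4.1421 \cdot 10^{-6}$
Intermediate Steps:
$D{\left(A \right)} = \left(2 + A\right)^{2}$
$Y = - \frac{8154593}{7}$ ($Y = \frac{1}{7} \left(-8154593\right) = - \frac{8154593}{7} \approx -1.1649 \cdot 10^{6}$)
$k = - \frac{19564}{3072691}$ ($k = \left(-73\right) \left(-268\right) \left(- \frac{1}{3072691}\right) = 19564 \left(- \frac{1}{3072691}\right) = - \frac{19564}{3072691} \approx -0.0063671$)
$a = \frac{2837694645447}{3072691}$ ($a = \left(\left(2 + 29\right)^{2}\right)^{2} - \frac{19564}{3072691} = \left(31^{2}\right)^{2} - \frac{19564}{3072691} = 961^{2} - \frac{19564}{3072691} = 923521 - \frac{19564}{3072691} = \frac{2837694645447}{3072691} \approx 9.2352 \cdot 10^{5}$)
$\frac{1}{a + Y} = \frac{1}{\frac{2837694645447}{3072691} - \frac{8154593}{7}} = \frac{1}{- \frac{5192682001634}{21508837}} = - \frac{21508837}{5192682001634}$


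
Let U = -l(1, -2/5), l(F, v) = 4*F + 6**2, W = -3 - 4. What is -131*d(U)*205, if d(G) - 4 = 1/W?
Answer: -725085/7 ≈ -1.0358e+5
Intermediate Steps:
W = -7
l(F, v) = 36 + 4*F (l(F, v) = 4*F + 36 = 36 + 4*F)
U = -40 (U = -(36 + 4*1) = -(36 + 4) = -1*40 = -40)
d(G) = 27/7 (d(G) = 4 + 1/(-7) = 4 - 1/7 = 27/7)
-131*d(U)*205 = -131*27/7*205 = -3537/7*205 = -725085/7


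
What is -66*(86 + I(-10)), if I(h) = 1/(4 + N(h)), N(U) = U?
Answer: -5665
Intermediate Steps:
I(h) = 1/(4 + h)
-66*(86 + I(-10)) = -66*(86 + 1/(4 - 10)) = -66*(86 + 1/(-6)) = -66*(86 - 1/6) = -66*515/6 = -5665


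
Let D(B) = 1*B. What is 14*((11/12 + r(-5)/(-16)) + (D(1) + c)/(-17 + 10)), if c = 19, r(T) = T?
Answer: -547/24 ≈ -22.792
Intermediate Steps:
D(B) = B
14*((11/12 + r(-5)/(-16)) + (D(1) + c)/(-17 + 10)) = 14*((11/12 - 5/(-16)) + (1 + 19)/(-17 + 10)) = 14*((11*(1/12) - 5*(-1/16)) + 20/(-7)) = 14*((11/12 + 5/16) + 20*(-⅐)) = 14*(59/48 - 20/7) = 14*(-547/336) = -547/24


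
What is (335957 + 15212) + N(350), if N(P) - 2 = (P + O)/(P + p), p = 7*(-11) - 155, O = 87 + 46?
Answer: 41438661/118 ≈ 3.5118e+5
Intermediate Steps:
O = 133
p = -232 (p = -77 - 155 = -232)
N(P) = 2 + (133 + P)/(-232 + P) (N(P) = 2 + (P + 133)/(P - 232) = 2 + (133 + P)/(-232 + P))
(335957 + 15212) + N(350) = (335957 + 15212) + (-331 + 3*350)/(-232 + 350) = 351169 + (-331 + 1050)/118 = 351169 + (1/118)*719 = 351169 + 719/118 = 41438661/118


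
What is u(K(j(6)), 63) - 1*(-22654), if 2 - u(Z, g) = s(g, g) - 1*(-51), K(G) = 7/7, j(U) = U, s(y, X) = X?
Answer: 22542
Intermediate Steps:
K(G) = 1 (K(G) = 7*(⅐) = 1)
u(Z, g) = -49 - g (u(Z, g) = 2 - (g - 1*(-51)) = 2 - (g + 51) = 2 - (51 + g) = 2 + (-51 - g) = -49 - g)
u(K(j(6)), 63) - 1*(-22654) = (-49 - 1*63) - 1*(-22654) = (-49 - 63) + 22654 = -112 + 22654 = 22542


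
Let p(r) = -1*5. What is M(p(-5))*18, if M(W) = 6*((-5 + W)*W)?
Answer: 5400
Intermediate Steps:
p(r) = -5
M(W) = 6*W*(-5 + W) (M(W) = 6*(W*(-5 + W)) = 6*W*(-5 + W))
M(p(-5))*18 = (6*(-5)*(-5 - 5))*18 = (6*(-5)*(-10))*18 = 300*18 = 5400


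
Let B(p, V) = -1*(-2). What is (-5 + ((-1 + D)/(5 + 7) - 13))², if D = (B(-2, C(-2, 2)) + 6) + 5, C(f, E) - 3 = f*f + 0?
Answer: 289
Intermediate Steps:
C(f, E) = 3 + f² (C(f, E) = 3 + (f*f + 0) = 3 + (f² + 0) = 3 + f²)
B(p, V) = 2
D = 13 (D = (2 + 6) + 5 = 8 + 5 = 13)
(-5 + ((-1 + D)/(5 + 7) - 13))² = (-5 + ((-1 + 13)/(5 + 7) - 13))² = (-5 + (12/12 - 13))² = (-5 + (12*(1/12) - 13))² = (-5 + (1 - 13))² = (-5 - 12)² = (-17)² = 289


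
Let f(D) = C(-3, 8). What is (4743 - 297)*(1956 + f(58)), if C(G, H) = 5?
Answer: 8718606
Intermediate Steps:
f(D) = 5
(4743 - 297)*(1956 + f(58)) = (4743 - 297)*(1956 + 5) = 4446*1961 = 8718606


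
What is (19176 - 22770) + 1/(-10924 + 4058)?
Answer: -24676405/6866 ≈ -3594.0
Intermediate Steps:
(19176 - 22770) + 1/(-10924 + 4058) = -3594 + 1/(-6866) = -3594 - 1/6866 = -24676405/6866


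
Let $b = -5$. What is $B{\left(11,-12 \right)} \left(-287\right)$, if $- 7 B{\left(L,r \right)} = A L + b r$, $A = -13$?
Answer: $-3403$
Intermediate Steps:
$B{\left(L,r \right)} = \frac{5 r}{7} + \frac{13 L}{7}$ ($B{\left(L,r \right)} = - \frac{- 13 L - 5 r}{7} = \frac{5 r}{7} + \frac{13 L}{7}$)
$B{\left(11,-12 \right)} \left(-287\right) = \left(\frac{5}{7} \left(-12\right) + \frac{13}{7} \cdot 11\right) \left(-287\right) = \left(- \frac{60}{7} + \frac{143}{7}\right) \left(-287\right) = \frac{83}{7} \left(-287\right) = -3403$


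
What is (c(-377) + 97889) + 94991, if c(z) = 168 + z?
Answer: 192671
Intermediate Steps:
(c(-377) + 97889) + 94991 = ((168 - 377) + 97889) + 94991 = (-209 + 97889) + 94991 = 97680 + 94991 = 192671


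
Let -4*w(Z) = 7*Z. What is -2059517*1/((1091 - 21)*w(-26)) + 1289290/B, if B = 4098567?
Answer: -8378299328489/199538734395 ≈ -41.988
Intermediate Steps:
w(Z) = -7*Z/4
-2059517*1/((1091 - 21)*w(-26)) + 1289290/B = -2059517*2/(91*(1091 - 21)) + 1289290/4098567 = -2059517/(1070*(91/2)) + 1289290*(1/4098567) = -2059517/48685 + 1289290/4098567 = -8378299328489/199538734395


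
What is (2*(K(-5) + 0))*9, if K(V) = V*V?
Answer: 450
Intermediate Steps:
K(V) = V²
(2*(K(-5) + 0))*9 = (2*((-5)² + 0))*9 = (2*(25 + 0))*9 = (2*25)*9 = 50*9 = 450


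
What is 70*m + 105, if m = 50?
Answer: 3605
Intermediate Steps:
70*m + 105 = 70*50 + 105 = 3500 + 105 = 3605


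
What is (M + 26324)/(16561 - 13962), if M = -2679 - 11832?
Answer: 11813/2599 ≈ 4.5452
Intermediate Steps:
M = -14511
(M + 26324)/(16561 - 13962) = (-14511 + 26324)/(16561 - 13962) = 11813/2599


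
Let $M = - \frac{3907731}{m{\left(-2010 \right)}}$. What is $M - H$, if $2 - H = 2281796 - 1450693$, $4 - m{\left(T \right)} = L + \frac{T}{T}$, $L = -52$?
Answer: $\frac{41802824}{55} \approx 7.6005 \cdot 10^{5}$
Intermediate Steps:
$m{\left(T \right)} = 55$ ($m{\left(T \right)} = 4 - \left(-52 + \frac{T}{T}\right) = 4 - \left(-52 + 1\right) = 4 - -51 = 4 + 51 = 55$)
$H = -831101$ ($H = 2 - \left(2281796 - 1450693\right) = 2 - 831103 = -831101$)
$M = - \frac{3907731}{55} \approx -71050.0$
$M - H = - \frac{3907731}{55} - -831101 = - \frac{3907731}{55} + 831101 = \frac{41802824}{55}$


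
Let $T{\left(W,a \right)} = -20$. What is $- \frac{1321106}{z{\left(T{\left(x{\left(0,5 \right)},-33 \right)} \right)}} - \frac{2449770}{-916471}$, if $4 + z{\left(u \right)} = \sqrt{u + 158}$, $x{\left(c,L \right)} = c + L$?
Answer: $- \frac{2421361237882}{55904731} - \frac{660553 \sqrt{138}}{61} \approx -1.7052 \cdot 10^{5}$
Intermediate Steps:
$x{\left(c,L \right)} = L + c$
$z{\left(u \right)} = -4 + \sqrt{158 + u}$ ($z{\left(u \right)} = -4 + \sqrt{u + 158} = -4 + \sqrt{158 + u}$)
$- \frac{1321106}{z{\left(T{\left(x{\left(0,5 \right)},-33 \right)} \right)}} - \frac{2449770}{-916471} = - \frac{1321106}{-4 + \sqrt{158 - 20}} - \frac{2449770}{-916471} = - \frac{1321106}{-4 + \sqrt{138}} - - \frac{2449770}{916471} = - \frac{1321106}{-4 + \sqrt{138}} + \frac{2449770}{916471} = \frac{2449770}{916471} - \frac{1321106}{-4 + \sqrt{138}}$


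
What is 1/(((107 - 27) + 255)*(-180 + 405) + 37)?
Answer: 1/75412 ≈ 1.3260e-5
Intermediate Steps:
1/(((107 - 27) + 255)*(-180 + 405) + 37) = 1/((80 + 255)*225 + 37) = 1/(335*225 + 37) = 1/(75375 + 37) = 1/75412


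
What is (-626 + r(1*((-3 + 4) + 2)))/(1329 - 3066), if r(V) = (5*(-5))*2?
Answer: 676/1737 ≈ 0.38918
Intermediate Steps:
r(V) = -50 (r(V) = -25*2 = -50)
(-626 + r(1*((-3 + 4) + 2)))/(1329 - 3066) = (-626 - 50)/(1329 - 3066) = -676/(-1737) = -676*(-1/1737) = 676/1737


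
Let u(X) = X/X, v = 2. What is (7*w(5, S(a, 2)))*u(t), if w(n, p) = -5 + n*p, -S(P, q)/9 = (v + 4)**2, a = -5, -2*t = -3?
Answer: -11375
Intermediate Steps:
t = 3/2 (t = -1/2*(-3) = 3/2 ≈ 1.5000)
u(X) = 1
S(P, q) = -324 (S(P, q) = -9*(2 + 4)**2 = -9*6**2 = -9*36 = -324)
(7*w(5, S(a, 2)))*u(t) = (7*(-5 + 5*(-324)))*1 = (7*(-5 - 1620))*1 = (7*(-1625))*1 = -11375*1 = -11375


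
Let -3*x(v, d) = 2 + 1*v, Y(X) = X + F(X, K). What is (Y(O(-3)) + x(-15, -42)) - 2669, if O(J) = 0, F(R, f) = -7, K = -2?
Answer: -8015/3 ≈ -2671.7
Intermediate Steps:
Y(X) = -7 + X (Y(X) = X - 7 = -7 + X)
x(v, d) = -⅔ - v/3 (x(v, d) = -(2 + 1*v)/3 = -(2 + v)/3 = -⅔ - v/3)
(Y(O(-3)) + x(-15, -42)) - 2669 = ((-7 + 0) + (-⅔ - ⅓*(-15))) - 2669 = (-7 + (-⅔ + 5)) - 2669 = (-7 + 13/3) - 2669 = -8/3 - 2669 = -8015/3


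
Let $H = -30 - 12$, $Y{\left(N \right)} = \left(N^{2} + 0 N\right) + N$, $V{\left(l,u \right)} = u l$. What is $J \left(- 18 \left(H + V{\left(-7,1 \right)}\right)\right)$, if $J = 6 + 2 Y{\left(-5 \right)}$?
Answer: $40572$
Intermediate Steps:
$V{\left(l,u \right)} = l u$
$Y{\left(N \right)} = N + N^{2}$ ($Y{\left(N \right)} = \left(N^{2} + 0\right) + N = N^{2} + N = N + N^{2}$)
$H = -42$ ($H = -30 - 12 = -42$)
$J = 46$ ($J = 6 + 2 \left(- 5 \left(1 - 5\right)\right) = 6 + 2 \left(\left(-5\right) \left(-4\right)\right) = 6 + 2 \cdot 20 = 6 + 40 = 46$)
$J \left(- 18 \left(H + V{\left(-7,1 \right)}\right)\right) = 46 \left(- 18 \left(-42 - 7\right)\right) = 46 \left(\left(-18\right) \left(-49\right)\right) = 46 \cdot 882 = 40572$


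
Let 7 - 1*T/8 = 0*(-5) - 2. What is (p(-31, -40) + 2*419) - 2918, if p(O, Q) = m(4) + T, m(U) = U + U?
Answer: -2000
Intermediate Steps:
m(U) = 2*U
T = 72 (T = 56 - 8*(0*(-5) - 2) = 56 - 8*(0 - 2) = 56 - 8*(-2) = 56 + 16 = 72)
p(O, Q) = 80 (p(O, Q) = 2*4 + 72 = 8 + 72 = 80)
(p(-31, -40) + 2*419) - 2918 = (80 + 2*419) - 2918 = (80 + 838) - 2918 = 918 - 2918 = -2000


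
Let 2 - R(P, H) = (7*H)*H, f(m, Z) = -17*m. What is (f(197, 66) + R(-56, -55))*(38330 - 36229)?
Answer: -51520722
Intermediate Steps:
R(P, H) = 2 - 7*H**2 (R(P, H) = 2 - 7*H*H = 2 - 7*H**2)
(f(197, 66) + R(-56, -55))*(38330 - 36229) = (-17*197 + (2 - 7*(-55)**2))*(38330 - 36229) = (-3349 + (2 - 7*3025))*2101 = (-3349 + (2 - 21175))*2101 = (-3349 - 21173)*2101 = -24522*2101 = -51520722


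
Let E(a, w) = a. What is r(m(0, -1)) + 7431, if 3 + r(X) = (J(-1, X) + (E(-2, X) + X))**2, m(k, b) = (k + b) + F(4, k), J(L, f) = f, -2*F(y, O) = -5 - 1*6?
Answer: 7477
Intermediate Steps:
F(y, O) = 11/2 (F(y, O) = -(-5 - 1*6)/2 = -(-5 - 6)/2 = -1/2*(-11) = 11/2)
m(k, b) = 11/2 + b + k (m(k, b) = (k + b) + 11/2 = (b + k) + 11/2 = 11/2 + b + k)
r(X) = -3 + (-2 + 2*X)**2 (r(X) = -3 + (X + (-2 + X))**2 = -3 + (-2 + 2*X)**2)
r(m(0, -1)) + 7431 = (-3 + 4*(-1 + (11/2 - 1 + 0))**2) + 7431 = (-3 + 4*(-1 + 9/2)**2) + 7431 = (-3 + 4*(7/2)**2) + 7431 = (-3 + 4*(49/4)) + 7431 = (-3 + 49) + 7431 = 46 + 7431 = 7477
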